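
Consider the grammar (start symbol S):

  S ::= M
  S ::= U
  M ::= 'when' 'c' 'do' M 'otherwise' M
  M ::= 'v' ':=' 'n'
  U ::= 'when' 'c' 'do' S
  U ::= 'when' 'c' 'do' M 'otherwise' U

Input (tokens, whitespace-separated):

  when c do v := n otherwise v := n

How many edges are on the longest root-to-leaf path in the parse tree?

[S [M when c do [M v := n] otherwise [M v := n]]]

3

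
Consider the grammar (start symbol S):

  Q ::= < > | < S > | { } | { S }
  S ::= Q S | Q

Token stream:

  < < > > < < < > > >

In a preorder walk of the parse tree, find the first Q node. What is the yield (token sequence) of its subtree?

< < > >

[S [Q < [S [Q < >]] >] [S [Q < [S [Q < [S [Q < >]] >]] >]]]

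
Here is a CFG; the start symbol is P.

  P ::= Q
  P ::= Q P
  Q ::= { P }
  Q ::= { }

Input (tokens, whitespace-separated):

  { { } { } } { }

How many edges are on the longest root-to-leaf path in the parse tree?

5

[P [Q { [P [Q { }] [P [Q { }]]] }] [P [Q { }]]]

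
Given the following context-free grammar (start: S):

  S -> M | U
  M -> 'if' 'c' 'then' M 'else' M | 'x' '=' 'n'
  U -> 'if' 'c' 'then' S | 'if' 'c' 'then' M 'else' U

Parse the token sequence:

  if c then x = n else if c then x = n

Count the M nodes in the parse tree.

[S [U if c then [M x = n] else [U if c then [S [M x = n]]]]]

2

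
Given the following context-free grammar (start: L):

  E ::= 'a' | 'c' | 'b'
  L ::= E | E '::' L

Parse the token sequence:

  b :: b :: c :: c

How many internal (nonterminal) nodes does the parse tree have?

[L [E b] :: [L [E b] :: [L [E c] :: [L [E c]]]]]

8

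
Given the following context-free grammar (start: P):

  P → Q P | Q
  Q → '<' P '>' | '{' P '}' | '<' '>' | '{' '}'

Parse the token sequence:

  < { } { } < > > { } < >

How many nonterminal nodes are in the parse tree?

12

[P [Q < [P [Q { }] [P [Q { }] [P [Q < >]]]] >] [P [Q { }] [P [Q < >]]]]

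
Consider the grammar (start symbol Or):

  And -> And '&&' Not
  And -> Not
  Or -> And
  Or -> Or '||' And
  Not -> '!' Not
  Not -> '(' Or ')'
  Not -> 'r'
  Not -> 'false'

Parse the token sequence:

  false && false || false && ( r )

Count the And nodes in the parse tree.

[Or [Or [And [And [Not false]] && [Not false]]] || [And [And [Not false]] && [Not ( [Or [And [Not r]]] )]]]

5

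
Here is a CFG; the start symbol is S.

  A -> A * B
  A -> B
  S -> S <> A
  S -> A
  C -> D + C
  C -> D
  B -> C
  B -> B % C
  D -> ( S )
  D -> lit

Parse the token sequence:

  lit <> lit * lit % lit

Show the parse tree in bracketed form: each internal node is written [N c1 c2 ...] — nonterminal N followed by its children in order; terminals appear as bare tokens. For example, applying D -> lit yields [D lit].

S
S <> A
A <> A
B <> A
C <> A
D <> A
lit <> A
lit <> A * B
lit <> B * B
lit <> C * B
lit <> D * B
lit <> lit * B
lit <> lit * B % C
lit <> lit * C % C
lit <> lit * D % C
lit <> lit * lit % C
lit <> lit * lit % D
lit <> lit * lit % lit

[S [S [A [B [C [D lit]]]]] <> [A [A [B [C [D lit]]]] * [B [B [C [D lit]]] % [C [D lit]]]]]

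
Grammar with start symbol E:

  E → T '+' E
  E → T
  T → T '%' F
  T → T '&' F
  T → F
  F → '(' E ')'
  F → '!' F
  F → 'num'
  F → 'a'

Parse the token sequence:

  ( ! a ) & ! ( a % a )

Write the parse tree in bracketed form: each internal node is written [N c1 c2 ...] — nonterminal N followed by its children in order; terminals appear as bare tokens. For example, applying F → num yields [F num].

E
T
T & F
F & F
( E ) & F
( T ) & F
( F ) & F
( ! F ) & F
( ! a ) & F
( ! a ) & ! F
( ! a ) & ! ( E )
( ! a ) & ! ( T )
( ! a ) & ! ( T % F )
( ! a ) & ! ( F % F )
( ! a ) & ! ( a % F )
( ! a ) & ! ( a % a )

[E [T [T [F ( [E [T [F ! [F a]]]] )]] & [F ! [F ( [E [T [T [F a]] % [F a]]] )]]]]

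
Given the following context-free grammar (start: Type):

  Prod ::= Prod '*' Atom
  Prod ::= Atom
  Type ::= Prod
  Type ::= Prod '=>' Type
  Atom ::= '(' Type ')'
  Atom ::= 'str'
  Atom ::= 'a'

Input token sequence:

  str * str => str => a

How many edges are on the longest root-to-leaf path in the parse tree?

[Type [Prod [Prod [Atom str]] * [Atom str]] => [Type [Prod [Atom str]] => [Type [Prod [Atom a]]]]]

5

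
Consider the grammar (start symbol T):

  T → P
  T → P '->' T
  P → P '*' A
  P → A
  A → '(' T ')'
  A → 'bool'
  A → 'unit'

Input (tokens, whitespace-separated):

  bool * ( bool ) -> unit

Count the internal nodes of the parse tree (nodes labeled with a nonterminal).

11

[T [P [P [A bool]] * [A ( [T [P [A bool]]] )]] -> [T [P [A unit]]]]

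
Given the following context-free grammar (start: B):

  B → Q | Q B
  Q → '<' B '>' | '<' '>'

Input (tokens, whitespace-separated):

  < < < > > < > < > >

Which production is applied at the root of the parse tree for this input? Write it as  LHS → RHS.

B → Q

[B [Q < [B [Q < [B [Q < >]] >] [B [Q < >] [B [Q < >]]]] >]]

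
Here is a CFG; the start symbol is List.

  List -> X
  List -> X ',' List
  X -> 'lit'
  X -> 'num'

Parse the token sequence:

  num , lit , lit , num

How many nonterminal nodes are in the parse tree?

8

[List [X num] , [List [X lit] , [List [X lit] , [List [X num]]]]]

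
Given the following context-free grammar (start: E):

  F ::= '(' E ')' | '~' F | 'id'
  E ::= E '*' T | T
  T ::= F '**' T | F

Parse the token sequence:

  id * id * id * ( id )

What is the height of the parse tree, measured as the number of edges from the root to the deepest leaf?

6

[E [E [E [E [T [F id]]] * [T [F id]]] * [T [F id]]] * [T [F ( [E [T [F id]]] )]]]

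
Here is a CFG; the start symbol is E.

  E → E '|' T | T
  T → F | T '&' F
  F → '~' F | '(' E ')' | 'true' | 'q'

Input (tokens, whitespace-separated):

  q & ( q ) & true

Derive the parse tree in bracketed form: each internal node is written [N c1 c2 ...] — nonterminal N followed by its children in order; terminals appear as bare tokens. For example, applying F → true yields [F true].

E
T
T & F
T & F & F
F & F & F
q & F & F
q & ( E ) & F
q & ( T ) & F
q & ( F ) & F
q & ( q ) & F
q & ( q ) & true

[E [T [T [T [F q]] & [F ( [E [T [F q]]] )]] & [F true]]]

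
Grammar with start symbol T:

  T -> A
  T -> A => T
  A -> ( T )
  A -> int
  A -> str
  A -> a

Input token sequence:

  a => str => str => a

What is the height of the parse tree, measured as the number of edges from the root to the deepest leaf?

[T [A a] => [T [A str] => [T [A str] => [T [A a]]]]]

5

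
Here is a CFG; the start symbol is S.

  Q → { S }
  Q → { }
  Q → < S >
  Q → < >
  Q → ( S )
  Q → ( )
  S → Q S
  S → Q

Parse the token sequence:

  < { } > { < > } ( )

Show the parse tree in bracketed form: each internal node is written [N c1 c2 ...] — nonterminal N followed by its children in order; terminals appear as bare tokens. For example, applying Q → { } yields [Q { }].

[S [Q < [S [Q { }]] >] [S [Q { [S [Q < >]] }] [S [Q ( )]]]]

S
Q S
< S > S
< Q > S
< { } > S
< { } > Q S
< { } > { S } S
< { } > { Q } S
< { } > { < > } S
< { } > { < > } Q
< { } > { < > } ( )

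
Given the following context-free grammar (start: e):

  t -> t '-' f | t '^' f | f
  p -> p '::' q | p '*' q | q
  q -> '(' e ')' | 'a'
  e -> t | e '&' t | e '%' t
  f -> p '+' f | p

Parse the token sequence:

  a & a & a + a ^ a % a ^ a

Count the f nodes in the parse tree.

[e [e [e [e [t [f [p [q a]]]]] & [t [f [p [q a]]]]] & [t [t [f [p [q a]] + [f [p [q a]]]]] ^ [f [p [q a]]]]] % [t [t [f [p [q a]]]] ^ [f [p [q a]]]]]

7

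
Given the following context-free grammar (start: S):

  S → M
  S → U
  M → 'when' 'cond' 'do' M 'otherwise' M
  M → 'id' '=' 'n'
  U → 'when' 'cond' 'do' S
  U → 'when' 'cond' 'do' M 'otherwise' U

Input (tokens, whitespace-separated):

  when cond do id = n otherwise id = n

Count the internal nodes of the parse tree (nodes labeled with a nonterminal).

[S [M when cond do [M id = n] otherwise [M id = n]]]

4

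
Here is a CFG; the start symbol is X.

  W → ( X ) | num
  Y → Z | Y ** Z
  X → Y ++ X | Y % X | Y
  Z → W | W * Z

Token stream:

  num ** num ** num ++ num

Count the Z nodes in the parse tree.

4

[X [Y [Y [Y [Z [W num]]] ** [Z [W num]]] ** [Z [W num]]] ++ [X [Y [Z [W num]]]]]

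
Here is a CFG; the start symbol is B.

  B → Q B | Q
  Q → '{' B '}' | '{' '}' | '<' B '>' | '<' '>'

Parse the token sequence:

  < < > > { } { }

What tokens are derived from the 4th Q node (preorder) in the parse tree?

{ }

[B [Q < [B [Q < >]] >] [B [Q { }] [B [Q { }]]]]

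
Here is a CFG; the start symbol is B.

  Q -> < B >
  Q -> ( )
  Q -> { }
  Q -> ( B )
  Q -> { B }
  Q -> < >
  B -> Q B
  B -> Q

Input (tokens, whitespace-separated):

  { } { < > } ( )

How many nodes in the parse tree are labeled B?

[B [Q { }] [B [Q { [B [Q < >]] }] [B [Q ( )]]]]

4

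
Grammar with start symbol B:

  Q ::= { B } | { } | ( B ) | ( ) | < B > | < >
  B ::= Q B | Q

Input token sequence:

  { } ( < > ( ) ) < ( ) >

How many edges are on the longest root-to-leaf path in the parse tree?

[B [Q { }] [B [Q ( [B [Q < >] [B [Q ( )]]] )] [B [Q < [B [Q ( )]] >]]]]

6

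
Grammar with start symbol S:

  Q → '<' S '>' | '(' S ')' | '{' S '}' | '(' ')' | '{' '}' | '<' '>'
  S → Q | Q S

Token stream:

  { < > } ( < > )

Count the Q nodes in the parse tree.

4

[S [Q { [S [Q < >]] }] [S [Q ( [S [Q < >]] )]]]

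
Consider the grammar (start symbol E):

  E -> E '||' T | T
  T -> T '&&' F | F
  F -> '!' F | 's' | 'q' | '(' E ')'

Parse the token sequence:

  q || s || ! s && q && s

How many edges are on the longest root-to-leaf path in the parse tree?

[E [E [E [T [F q]]] || [T [F s]]] || [T [T [T [F ! [F s]]] && [F q]] && [F s]]]

6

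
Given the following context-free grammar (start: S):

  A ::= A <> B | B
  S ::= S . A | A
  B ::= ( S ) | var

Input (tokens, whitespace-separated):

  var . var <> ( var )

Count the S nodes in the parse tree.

3

[S [S [A [B var]]] . [A [A [B var]] <> [B ( [S [A [B var]]] )]]]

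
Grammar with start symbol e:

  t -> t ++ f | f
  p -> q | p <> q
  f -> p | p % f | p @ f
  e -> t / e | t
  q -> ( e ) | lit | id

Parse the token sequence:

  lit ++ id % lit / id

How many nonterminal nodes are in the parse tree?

17

[e [t [t [f [p [q lit]]]] ++ [f [p [q id]] % [f [p [q lit]]]]] / [e [t [f [p [q id]]]]]]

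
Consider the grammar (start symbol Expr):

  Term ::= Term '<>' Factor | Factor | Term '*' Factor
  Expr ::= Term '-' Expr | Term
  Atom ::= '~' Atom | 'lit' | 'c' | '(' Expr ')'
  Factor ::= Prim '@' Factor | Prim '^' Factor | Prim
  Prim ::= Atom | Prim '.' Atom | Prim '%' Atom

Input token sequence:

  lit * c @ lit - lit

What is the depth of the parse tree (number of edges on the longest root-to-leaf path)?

6

[Expr [Term [Term [Factor [Prim [Atom lit]]]] * [Factor [Prim [Atom c]] @ [Factor [Prim [Atom lit]]]]] - [Expr [Term [Factor [Prim [Atom lit]]]]]]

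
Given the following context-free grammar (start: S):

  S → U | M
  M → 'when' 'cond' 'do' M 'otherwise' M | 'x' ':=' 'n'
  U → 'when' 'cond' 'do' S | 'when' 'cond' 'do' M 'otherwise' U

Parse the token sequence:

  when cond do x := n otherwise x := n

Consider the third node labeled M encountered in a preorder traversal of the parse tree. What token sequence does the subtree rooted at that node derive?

x := n

[S [M when cond do [M x := n] otherwise [M x := n]]]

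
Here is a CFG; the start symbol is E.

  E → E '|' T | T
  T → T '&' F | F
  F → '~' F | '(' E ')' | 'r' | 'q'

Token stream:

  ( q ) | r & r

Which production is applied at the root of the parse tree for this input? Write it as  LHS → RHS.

[E [E [T [F ( [E [T [F q]]] )]]] | [T [T [F r]] & [F r]]]

E → E '|' T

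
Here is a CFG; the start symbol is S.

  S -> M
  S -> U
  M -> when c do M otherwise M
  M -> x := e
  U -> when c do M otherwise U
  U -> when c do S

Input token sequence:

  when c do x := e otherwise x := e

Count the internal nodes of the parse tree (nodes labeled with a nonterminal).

4

[S [M when c do [M x := e] otherwise [M x := e]]]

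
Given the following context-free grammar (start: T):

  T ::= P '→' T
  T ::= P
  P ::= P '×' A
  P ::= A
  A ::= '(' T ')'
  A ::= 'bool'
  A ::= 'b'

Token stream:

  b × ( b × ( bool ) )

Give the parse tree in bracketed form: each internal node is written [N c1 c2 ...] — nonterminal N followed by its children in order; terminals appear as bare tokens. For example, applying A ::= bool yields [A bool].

[T [P [P [A b]] × [A ( [T [P [P [A b]] × [A ( [T [P [A bool]]] )]]] )]]]

T
P
P × A
A × A
b × A
b × ( T )
b × ( P )
b × ( P × A )
b × ( A × A )
b × ( b × A )
b × ( b × ( T ) )
b × ( b × ( P ) )
b × ( b × ( A ) )
b × ( b × ( bool ) )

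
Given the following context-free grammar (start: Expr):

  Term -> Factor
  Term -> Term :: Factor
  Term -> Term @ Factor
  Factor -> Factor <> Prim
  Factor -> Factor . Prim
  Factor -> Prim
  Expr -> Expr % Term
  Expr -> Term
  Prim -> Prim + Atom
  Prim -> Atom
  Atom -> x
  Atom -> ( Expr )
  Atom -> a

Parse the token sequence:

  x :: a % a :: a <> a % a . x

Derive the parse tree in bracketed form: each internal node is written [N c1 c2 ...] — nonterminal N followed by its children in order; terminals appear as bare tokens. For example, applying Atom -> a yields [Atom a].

[Expr [Expr [Expr [Term [Term [Factor [Prim [Atom x]]]] :: [Factor [Prim [Atom a]]]]] % [Term [Term [Factor [Prim [Atom a]]]] :: [Factor [Factor [Prim [Atom a]]] <> [Prim [Atom a]]]]] % [Term [Factor [Factor [Prim [Atom a]]] . [Prim [Atom x]]]]]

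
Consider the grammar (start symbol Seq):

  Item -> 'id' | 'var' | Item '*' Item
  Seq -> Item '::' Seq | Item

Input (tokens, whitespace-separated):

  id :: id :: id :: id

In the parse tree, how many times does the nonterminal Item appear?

4

[Seq [Item id] :: [Seq [Item id] :: [Seq [Item id] :: [Seq [Item id]]]]]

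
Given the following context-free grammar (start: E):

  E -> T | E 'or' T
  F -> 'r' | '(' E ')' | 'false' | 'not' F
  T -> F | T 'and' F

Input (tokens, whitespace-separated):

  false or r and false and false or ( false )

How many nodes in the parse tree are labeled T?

6

[E [E [E [T [F false]]] or [T [T [T [F r]] and [F false]] and [F false]]] or [T [F ( [E [T [F false]]] )]]]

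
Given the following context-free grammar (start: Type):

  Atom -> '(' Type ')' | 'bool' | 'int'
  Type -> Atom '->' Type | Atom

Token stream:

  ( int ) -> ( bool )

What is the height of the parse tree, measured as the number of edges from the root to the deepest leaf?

[Type [Atom ( [Type [Atom int]] )] -> [Type [Atom ( [Type [Atom bool]] )]]]

5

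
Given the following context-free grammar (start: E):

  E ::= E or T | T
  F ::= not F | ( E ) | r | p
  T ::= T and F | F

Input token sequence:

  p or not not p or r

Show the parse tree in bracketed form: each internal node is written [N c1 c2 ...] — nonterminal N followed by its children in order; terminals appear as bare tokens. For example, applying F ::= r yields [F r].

[E [E [E [T [F p]]] or [T [F not [F not [F p]]]]] or [T [F r]]]

E
E or T
E or T or T
T or T or T
F or T or T
p or T or T
p or F or T
p or not F or T
p or not not F or T
p or not not p or T
p or not not p or F
p or not not p or r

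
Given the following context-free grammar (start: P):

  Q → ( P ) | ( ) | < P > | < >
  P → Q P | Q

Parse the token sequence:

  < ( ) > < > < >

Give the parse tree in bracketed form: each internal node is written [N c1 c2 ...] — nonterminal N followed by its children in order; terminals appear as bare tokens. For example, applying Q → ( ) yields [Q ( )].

[P [Q < [P [Q ( )]] >] [P [Q < >] [P [Q < >]]]]

P
Q P
< P > P
< Q > P
< ( ) > P
< ( ) > Q P
< ( ) > < > P
< ( ) > < > Q
< ( ) > < > < >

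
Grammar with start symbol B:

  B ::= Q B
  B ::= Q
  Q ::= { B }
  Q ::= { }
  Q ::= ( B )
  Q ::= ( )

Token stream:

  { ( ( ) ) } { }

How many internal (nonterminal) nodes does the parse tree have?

[B [Q { [B [Q ( [B [Q ( )]] )]] }] [B [Q { }]]]

8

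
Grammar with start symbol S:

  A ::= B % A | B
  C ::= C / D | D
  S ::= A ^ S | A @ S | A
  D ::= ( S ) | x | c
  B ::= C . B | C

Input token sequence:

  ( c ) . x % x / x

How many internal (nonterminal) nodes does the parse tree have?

[S [A [B [C [D ( [S [A [B [C [D c]]]]] )]] . [B [C [D x]]]] % [A [B [C [C [D x]] / [D x]]]]]]

19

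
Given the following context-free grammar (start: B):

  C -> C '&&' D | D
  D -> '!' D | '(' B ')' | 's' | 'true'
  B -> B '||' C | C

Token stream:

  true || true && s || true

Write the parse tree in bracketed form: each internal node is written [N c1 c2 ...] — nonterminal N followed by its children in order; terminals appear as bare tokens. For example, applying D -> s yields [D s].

[B [B [B [C [D true]]] || [C [C [D true]] && [D s]]] || [C [D true]]]

B
B || C
B || C || C
C || C || C
D || C || C
true || C || C
true || C && D || C
true || D && D || C
true || true && D || C
true || true && s || C
true || true && s || D
true || true && s || true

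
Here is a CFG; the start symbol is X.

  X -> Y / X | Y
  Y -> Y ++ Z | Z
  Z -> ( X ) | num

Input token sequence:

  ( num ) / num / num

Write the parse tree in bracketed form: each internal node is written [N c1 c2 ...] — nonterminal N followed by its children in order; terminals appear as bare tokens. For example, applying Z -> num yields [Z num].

X
Y / X
Z / X
( X ) / X
( Y ) / X
( Z ) / X
( num ) / X
( num ) / Y / X
( num ) / Z / X
( num ) / num / X
( num ) / num / Y
( num ) / num / Z
( num ) / num / num

[X [Y [Z ( [X [Y [Z num]]] )]] / [X [Y [Z num]] / [X [Y [Z num]]]]]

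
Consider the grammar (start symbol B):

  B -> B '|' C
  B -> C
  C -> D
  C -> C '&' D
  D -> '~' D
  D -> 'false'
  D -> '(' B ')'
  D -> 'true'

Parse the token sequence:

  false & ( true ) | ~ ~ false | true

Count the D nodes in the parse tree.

[B [B [B [C [C [D false]] & [D ( [B [C [D true]]] )]]] | [C [D ~ [D ~ [D false]]]]] | [C [D true]]]

7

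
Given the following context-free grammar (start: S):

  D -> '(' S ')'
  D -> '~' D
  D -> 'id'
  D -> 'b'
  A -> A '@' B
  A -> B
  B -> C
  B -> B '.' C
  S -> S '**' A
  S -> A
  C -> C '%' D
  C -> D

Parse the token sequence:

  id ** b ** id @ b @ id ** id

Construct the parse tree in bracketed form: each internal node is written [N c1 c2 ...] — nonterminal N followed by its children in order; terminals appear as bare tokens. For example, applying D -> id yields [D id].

[S [S [S [S [A [B [C [D id]]]]] ** [A [B [C [D b]]]]] ** [A [A [A [B [C [D id]]]] @ [B [C [D b]]]] @ [B [C [D id]]]]] ** [A [B [C [D id]]]]]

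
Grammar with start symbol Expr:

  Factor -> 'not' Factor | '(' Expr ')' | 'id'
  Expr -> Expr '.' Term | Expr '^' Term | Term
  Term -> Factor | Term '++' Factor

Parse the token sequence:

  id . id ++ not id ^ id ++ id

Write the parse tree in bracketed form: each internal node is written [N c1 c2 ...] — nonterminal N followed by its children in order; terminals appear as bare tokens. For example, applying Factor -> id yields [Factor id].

Expr
Expr ^ Term
Expr . Term ^ Term
Term . Term ^ Term
Factor . Term ^ Term
id . Term ^ Term
id . Term ++ Factor ^ Term
id . Factor ++ Factor ^ Term
id . id ++ Factor ^ Term
id . id ++ not Factor ^ Term
id . id ++ not id ^ Term
id . id ++ not id ^ Term ++ Factor
id . id ++ not id ^ Factor ++ Factor
id . id ++ not id ^ id ++ Factor
id . id ++ not id ^ id ++ id

[Expr [Expr [Expr [Term [Factor id]]] . [Term [Term [Factor id]] ++ [Factor not [Factor id]]]] ^ [Term [Term [Factor id]] ++ [Factor id]]]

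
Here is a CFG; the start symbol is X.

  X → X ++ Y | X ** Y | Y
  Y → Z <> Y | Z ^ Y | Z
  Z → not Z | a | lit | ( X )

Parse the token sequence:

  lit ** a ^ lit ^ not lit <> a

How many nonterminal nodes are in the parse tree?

[X [X [Y [Z lit]]] ** [Y [Z a] ^ [Y [Z lit] ^ [Y [Z not [Z lit]] <> [Y [Z a]]]]]]

13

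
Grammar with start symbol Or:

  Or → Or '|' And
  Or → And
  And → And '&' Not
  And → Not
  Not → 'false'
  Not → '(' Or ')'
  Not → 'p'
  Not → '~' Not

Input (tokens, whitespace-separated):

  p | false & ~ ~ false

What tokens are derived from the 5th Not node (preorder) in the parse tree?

[Or [Or [And [Not p]]] | [And [And [Not false]] & [Not ~ [Not ~ [Not false]]]]]

false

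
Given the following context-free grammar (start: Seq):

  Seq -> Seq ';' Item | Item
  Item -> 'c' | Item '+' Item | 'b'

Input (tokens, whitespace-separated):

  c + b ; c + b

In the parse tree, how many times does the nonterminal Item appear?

[Seq [Seq [Item [Item c] + [Item b]]] ; [Item [Item c] + [Item b]]]

6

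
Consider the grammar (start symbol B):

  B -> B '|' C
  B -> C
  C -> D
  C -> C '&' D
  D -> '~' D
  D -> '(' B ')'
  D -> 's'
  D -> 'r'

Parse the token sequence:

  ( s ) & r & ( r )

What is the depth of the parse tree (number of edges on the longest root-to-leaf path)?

[B [C [C [C [D ( [B [C [D s]]] )]] & [D r]] & [D ( [B [C [D r]]] )]]]

8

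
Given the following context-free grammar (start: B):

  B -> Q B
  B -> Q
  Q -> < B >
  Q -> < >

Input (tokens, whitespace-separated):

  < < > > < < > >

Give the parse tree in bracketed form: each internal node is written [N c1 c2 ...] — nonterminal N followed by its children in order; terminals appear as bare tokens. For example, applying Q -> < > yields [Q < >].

B
Q B
< B > B
< Q > B
< < > > B
< < > > Q
< < > > < B >
< < > > < Q >
< < > > < < > >

[B [Q < [B [Q < >]] >] [B [Q < [B [Q < >]] >]]]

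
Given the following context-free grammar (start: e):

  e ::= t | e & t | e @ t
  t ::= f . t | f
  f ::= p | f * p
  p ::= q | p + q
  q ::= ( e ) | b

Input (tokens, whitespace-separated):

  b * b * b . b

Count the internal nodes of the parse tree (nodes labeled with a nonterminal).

15

[e [t [f [f [f [p [q b]]] * [p [q b]]] * [p [q b]]] . [t [f [p [q b]]]]]]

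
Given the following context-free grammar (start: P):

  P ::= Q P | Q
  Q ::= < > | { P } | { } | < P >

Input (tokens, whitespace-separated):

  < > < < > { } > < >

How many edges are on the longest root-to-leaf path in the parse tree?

6

[P [Q < >] [P [Q < [P [Q < >] [P [Q { }]]] >] [P [Q < >]]]]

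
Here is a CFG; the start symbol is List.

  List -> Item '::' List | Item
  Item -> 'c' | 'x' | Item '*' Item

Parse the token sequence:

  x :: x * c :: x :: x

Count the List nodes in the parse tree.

4

[List [Item x] :: [List [Item [Item x] * [Item c]] :: [List [Item x] :: [List [Item x]]]]]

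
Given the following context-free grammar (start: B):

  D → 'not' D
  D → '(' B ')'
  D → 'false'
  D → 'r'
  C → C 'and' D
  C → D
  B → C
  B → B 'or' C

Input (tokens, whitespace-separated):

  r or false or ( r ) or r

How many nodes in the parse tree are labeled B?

5

[B [B [B [B [C [D r]]] or [C [D false]]] or [C [D ( [B [C [D r]]] )]]] or [C [D r]]]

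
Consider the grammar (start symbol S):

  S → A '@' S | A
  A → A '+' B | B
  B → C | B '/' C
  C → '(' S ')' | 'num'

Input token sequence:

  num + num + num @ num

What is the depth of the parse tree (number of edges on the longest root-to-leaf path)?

[S [A [A [A [B [C num]]] + [B [C num]]] + [B [C num]]] @ [S [A [B [C num]]]]]

6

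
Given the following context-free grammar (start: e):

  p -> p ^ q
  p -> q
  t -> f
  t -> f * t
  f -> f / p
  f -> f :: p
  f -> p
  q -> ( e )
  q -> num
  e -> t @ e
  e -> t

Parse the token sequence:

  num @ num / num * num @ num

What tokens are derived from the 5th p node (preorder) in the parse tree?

[e [t [f [p [q num]]]] @ [e [t [f [f [p [q num]]] / [p [q num]]] * [t [f [p [q num]]]]] @ [e [t [f [p [q num]]]]]]]

num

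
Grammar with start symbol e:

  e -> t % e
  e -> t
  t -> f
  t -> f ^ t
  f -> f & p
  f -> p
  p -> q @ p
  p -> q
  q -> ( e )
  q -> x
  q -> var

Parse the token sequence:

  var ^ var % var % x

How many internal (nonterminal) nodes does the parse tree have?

19

[e [t [f [p [q var]]] ^ [t [f [p [q var]]]]] % [e [t [f [p [q var]]]] % [e [t [f [p [q x]]]]]]]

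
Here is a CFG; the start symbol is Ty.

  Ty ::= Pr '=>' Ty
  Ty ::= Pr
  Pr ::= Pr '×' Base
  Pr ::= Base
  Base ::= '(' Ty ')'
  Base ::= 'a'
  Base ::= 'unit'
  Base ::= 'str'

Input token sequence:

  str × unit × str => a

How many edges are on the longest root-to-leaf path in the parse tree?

5

[Ty [Pr [Pr [Pr [Base str]] × [Base unit]] × [Base str]] => [Ty [Pr [Base a]]]]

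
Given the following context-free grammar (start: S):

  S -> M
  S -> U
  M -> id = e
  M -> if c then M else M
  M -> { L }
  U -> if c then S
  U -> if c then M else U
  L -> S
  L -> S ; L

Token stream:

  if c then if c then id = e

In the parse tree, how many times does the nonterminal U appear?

2

[S [U if c then [S [U if c then [S [M id = e]]]]]]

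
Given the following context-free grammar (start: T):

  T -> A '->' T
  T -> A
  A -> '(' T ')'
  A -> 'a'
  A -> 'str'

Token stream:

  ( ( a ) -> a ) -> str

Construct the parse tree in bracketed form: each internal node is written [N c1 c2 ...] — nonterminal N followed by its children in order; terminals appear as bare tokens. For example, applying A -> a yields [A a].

[T [A ( [T [A ( [T [A a]] )] -> [T [A a]]] )] -> [T [A str]]]

T
A -> T
( T ) -> T
( A -> T ) -> T
( ( T ) -> T ) -> T
( ( A ) -> T ) -> T
( ( a ) -> T ) -> T
( ( a ) -> A ) -> T
( ( a ) -> a ) -> T
( ( a ) -> a ) -> A
( ( a ) -> a ) -> str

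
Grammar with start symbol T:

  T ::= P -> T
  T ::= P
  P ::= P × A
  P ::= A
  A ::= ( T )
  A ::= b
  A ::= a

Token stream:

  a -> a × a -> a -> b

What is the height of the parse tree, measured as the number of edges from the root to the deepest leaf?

[T [P [A a]] -> [T [P [P [A a]] × [A a]] -> [T [P [A a]] -> [T [P [A b]]]]]]

6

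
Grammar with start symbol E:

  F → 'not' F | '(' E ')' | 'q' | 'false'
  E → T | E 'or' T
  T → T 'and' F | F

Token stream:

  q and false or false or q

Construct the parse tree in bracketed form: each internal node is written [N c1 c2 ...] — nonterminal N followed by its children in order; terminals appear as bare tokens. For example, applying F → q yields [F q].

[E [E [E [T [T [F q]] and [F false]]] or [T [F false]]] or [T [F q]]]

E
E or T
E or T or T
T or T or T
T and F or T or T
F and F or T or T
q and F or T or T
q and false or T or T
q and false or F or T
q and false or false or T
q and false or false or F
q and false or false or q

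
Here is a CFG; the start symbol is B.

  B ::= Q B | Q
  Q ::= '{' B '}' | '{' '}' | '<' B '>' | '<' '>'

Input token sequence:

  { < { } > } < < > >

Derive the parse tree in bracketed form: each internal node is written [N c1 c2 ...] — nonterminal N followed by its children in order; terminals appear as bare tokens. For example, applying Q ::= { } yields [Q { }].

[B [Q { [B [Q < [B [Q { }]] >]] }] [B [Q < [B [Q < >]] >]]]

B
Q B
{ B } B
{ Q } B
{ < B > } B
{ < Q > } B
{ < { } > } B
{ < { } > } Q
{ < { } > } < B >
{ < { } > } < Q >
{ < { } > } < < > >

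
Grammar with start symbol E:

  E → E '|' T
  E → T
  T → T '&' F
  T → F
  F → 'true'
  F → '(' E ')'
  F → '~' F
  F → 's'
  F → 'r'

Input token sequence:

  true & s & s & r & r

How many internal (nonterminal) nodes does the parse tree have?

11

[E [T [T [T [T [T [F true]] & [F s]] & [F s]] & [F r]] & [F r]]]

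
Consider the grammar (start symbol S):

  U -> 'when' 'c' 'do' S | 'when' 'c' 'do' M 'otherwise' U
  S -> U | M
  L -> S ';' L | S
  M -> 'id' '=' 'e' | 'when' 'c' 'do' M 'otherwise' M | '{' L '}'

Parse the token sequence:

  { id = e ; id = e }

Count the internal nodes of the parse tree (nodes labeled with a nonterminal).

[S [M { [L [S [M id = e]] ; [L [S [M id = e]]]] }]]

8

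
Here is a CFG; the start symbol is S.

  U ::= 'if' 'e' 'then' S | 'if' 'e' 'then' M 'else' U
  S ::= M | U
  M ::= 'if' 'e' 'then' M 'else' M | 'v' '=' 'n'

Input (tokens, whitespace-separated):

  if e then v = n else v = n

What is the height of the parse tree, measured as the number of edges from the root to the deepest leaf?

3

[S [M if e then [M v = n] else [M v = n]]]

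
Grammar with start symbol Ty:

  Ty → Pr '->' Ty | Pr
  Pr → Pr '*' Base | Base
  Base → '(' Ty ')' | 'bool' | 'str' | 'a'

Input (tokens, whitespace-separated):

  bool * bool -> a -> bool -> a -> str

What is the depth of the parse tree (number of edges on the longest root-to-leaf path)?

7

[Ty [Pr [Pr [Base bool]] * [Base bool]] -> [Ty [Pr [Base a]] -> [Ty [Pr [Base bool]] -> [Ty [Pr [Base a]] -> [Ty [Pr [Base str]]]]]]]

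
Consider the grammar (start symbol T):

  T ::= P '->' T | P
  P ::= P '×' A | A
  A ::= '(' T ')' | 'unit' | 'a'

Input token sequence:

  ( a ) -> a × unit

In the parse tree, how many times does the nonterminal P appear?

[T [P [A ( [T [P [A a]]] )]] -> [T [P [P [A a]] × [A unit]]]]

4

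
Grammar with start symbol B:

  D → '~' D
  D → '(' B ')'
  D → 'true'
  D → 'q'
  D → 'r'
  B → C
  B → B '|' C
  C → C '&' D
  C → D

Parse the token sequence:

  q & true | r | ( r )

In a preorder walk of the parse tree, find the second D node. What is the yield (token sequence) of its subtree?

[B [B [B [C [C [D q]] & [D true]]] | [C [D r]]] | [C [D ( [B [C [D r]]] )]]]

true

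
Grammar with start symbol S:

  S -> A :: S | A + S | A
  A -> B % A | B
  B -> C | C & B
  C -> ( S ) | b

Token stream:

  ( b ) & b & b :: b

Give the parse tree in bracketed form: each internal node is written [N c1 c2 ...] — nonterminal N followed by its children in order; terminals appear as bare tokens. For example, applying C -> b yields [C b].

[S [A [B [C ( [S [A [B [C b]]]] )] & [B [C b] & [B [C b]]]]] :: [S [A [B [C b]]]]]

S
A :: S
B :: S
C & B :: S
( S ) & B :: S
( A ) & B :: S
( B ) & B :: S
( C ) & B :: S
( b ) & B :: S
( b ) & C & B :: S
( b ) & b & B :: S
( b ) & b & C :: S
( b ) & b & b :: S
( b ) & b & b :: A
( b ) & b & b :: B
( b ) & b & b :: C
( b ) & b & b :: b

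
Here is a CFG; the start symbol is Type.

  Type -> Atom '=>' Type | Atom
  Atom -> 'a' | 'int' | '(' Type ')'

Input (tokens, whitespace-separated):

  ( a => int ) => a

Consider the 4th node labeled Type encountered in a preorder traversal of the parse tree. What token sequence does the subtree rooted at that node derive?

a

[Type [Atom ( [Type [Atom a] => [Type [Atom int]]] )] => [Type [Atom a]]]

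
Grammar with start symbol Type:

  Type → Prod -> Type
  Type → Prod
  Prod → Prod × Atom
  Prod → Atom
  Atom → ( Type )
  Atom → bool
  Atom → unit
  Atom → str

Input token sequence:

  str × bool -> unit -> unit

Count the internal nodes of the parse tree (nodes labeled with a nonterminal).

[Type [Prod [Prod [Atom str]] × [Atom bool]] -> [Type [Prod [Atom unit]] -> [Type [Prod [Atom unit]]]]]

11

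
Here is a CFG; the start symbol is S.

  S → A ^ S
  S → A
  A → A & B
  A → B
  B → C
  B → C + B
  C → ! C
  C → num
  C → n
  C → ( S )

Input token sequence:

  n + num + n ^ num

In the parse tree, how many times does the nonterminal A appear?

2

[S [A [B [C n] + [B [C num] + [B [C n]]]]] ^ [S [A [B [C num]]]]]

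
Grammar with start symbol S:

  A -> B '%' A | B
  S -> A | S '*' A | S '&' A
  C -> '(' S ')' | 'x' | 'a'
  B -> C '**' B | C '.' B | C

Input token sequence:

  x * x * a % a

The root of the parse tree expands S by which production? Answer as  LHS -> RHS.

[S [S [S [A [B [C x]]]] * [A [B [C x]]]] * [A [B [C a]] % [A [B [C a]]]]]

S -> S '*' A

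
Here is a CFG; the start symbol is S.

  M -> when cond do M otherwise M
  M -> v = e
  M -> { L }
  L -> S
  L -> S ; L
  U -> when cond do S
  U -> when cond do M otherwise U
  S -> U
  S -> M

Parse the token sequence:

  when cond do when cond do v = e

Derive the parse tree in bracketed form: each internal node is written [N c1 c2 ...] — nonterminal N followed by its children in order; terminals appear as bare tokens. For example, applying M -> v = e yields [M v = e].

[S [U when cond do [S [U when cond do [S [M v = e]]]]]]

S
U
when cond do S
when cond do U
when cond do when cond do S
when cond do when cond do M
when cond do when cond do v = e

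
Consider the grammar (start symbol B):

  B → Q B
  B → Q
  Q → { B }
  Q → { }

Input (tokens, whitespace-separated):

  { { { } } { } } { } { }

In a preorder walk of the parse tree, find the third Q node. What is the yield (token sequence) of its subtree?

{ }

[B [Q { [B [Q { [B [Q { }]] }] [B [Q { }]]] }] [B [Q { }] [B [Q { }]]]]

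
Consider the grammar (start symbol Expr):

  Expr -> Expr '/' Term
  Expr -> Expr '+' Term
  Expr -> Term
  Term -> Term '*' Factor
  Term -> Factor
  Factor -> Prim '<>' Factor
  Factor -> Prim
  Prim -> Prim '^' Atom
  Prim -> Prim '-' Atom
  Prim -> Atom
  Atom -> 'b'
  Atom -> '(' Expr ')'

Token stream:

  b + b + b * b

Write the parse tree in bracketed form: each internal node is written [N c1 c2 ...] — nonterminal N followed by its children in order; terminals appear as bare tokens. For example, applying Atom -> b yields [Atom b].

Expr
Expr + Term
Expr + Term + Term
Term + Term + Term
Factor + Term + Term
Prim + Term + Term
Atom + Term + Term
b + Term + Term
b + Factor + Term
b + Prim + Term
b + Atom + Term
b + b + Term
b + b + Term * Factor
b + b + Factor * Factor
b + b + Prim * Factor
b + b + Atom * Factor
b + b + b * Factor
b + b + b * Prim
b + b + b * Atom
b + b + b * b

[Expr [Expr [Expr [Term [Factor [Prim [Atom b]]]]] + [Term [Factor [Prim [Atom b]]]]] + [Term [Term [Factor [Prim [Atom b]]]] * [Factor [Prim [Atom b]]]]]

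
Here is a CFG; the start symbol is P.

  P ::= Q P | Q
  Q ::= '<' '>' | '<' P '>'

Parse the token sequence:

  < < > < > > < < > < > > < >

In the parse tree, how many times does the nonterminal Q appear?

[P [Q < [P [Q < >] [P [Q < >]]] >] [P [Q < [P [Q < >] [P [Q < >]]] >] [P [Q < >]]]]

7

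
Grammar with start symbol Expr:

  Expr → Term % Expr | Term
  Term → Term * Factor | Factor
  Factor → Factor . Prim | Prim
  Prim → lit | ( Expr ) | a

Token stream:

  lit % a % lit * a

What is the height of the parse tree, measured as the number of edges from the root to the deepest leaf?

[Expr [Term [Factor [Prim lit]]] % [Expr [Term [Factor [Prim a]]] % [Expr [Term [Term [Factor [Prim lit]]] * [Factor [Prim a]]]]]]

7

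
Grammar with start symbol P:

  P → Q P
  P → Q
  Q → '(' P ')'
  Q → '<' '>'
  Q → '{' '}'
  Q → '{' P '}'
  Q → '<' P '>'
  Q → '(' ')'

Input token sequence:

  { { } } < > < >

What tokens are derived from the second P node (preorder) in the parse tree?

{ }

[P [Q { [P [Q { }]] }] [P [Q < >] [P [Q < >]]]]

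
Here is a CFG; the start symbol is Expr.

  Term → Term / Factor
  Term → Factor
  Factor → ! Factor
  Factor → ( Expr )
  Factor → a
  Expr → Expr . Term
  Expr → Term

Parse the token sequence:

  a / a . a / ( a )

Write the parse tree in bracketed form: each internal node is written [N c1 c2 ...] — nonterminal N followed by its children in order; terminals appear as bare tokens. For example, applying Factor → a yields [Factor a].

Expr
Expr . Term
Term . Term
Term / Factor . Term
Factor / Factor . Term
a / Factor . Term
a / a . Term
a / a . Term / Factor
a / a . Factor / Factor
a / a . a / Factor
a / a . a / ( Expr )
a / a . a / ( Term )
a / a . a / ( Factor )
a / a . a / ( a )

[Expr [Expr [Term [Term [Factor a]] / [Factor a]]] . [Term [Term [Factor a]] / [Factor ( [Expr [Term [Factor a]]] )]]]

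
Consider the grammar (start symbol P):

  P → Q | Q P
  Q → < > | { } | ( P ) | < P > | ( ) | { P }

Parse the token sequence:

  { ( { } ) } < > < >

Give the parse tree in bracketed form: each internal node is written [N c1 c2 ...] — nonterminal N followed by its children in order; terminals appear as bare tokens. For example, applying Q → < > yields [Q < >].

[P [Q { [P [Q ( [P [Q { }]] )]] }] [P [Q < >] [P [Q < >]]]]

P
Q P
{ P } P
{ Q } P
{ ( P ) } P
{ ( Q ) } P
{ ( { } ) } P
{ ( { } ) } Q P
{ ( { } ) } < > P
{ ( { } ) } < > Q
{ ( { } ) } < > < >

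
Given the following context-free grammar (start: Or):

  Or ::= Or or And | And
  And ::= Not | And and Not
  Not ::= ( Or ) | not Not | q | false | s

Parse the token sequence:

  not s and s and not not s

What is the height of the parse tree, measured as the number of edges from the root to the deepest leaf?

6

[Or [And [And [And [Not not [Not s]]] and [Not s]] and [Not not [Not not [Not s]]]]]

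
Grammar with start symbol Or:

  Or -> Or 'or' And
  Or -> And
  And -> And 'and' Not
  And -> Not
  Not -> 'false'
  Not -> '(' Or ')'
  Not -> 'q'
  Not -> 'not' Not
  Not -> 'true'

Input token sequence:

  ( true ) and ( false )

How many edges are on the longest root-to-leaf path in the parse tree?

[Or [And [And [Not ( [Or [And [Not true]]] )]] and [Not ( [Or [And [Not false]]] )]]]

7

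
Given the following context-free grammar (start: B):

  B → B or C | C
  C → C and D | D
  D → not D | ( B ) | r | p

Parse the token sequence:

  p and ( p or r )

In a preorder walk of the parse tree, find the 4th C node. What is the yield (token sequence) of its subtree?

[B [C [C [D p]] and [D ( [B [B [C [D p]]] or [C [D r]]] )]]]

r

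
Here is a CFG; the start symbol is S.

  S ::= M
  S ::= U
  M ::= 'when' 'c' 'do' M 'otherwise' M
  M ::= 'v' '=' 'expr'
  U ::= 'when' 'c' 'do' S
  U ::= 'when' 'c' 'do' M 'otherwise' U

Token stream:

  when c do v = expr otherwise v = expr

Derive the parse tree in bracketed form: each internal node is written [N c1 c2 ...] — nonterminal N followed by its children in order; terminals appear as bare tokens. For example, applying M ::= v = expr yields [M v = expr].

[S [M when c do [M v = expr] otherwise [M v = expr]]]

S
M
when c do M otherwise M
when c do v = expr otherwise M
when c do v = expr otherwise v = expr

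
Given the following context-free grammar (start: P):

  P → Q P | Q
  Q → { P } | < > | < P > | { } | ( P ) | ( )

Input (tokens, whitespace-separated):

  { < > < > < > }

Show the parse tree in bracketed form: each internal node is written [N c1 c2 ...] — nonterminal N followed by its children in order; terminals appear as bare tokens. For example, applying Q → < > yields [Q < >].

[P [Q { [P [Q < >] [P [Q < >] [P [Q < >]]]] }]]

P
Q
{ P }
{ Q P }
{ < > P }
{ < > Q P }
{ < > < > P }
{ < > < > Q }
{ < > < > < > }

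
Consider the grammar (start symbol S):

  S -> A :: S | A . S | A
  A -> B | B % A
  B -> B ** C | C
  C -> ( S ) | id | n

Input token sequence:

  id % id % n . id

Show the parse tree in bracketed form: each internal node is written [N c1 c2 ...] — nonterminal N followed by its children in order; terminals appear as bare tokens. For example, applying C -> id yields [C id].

S
A . S
B % A . S
C % A . S
id % A . S
id % B % A . S
id % C % A . S
id % id % A . S
id % id % B . S
id % id % C . S
id % id % n . S
id % id % n . A
id % id % n . B
id % id % n . C
id % id % n . id

[S [A [B [C id]] % [A [B [C id]] % [A [B [C n]]]]] . [S [A [B [C id]]]]]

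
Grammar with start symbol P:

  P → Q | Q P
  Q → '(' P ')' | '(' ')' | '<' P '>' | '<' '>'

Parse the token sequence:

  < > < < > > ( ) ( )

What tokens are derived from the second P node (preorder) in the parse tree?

< < > > ( ) ( )

[P [Q < >] [P [Q < [P [Q < >]] >] [P [Q ( )] [P [Q ( )]]]]]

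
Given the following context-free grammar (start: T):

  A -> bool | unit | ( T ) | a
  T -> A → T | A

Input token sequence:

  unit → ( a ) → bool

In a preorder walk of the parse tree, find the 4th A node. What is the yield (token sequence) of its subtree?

[T [A unit] → [T [A ( [T [A a]] )] → [T [A bool]]]]

bool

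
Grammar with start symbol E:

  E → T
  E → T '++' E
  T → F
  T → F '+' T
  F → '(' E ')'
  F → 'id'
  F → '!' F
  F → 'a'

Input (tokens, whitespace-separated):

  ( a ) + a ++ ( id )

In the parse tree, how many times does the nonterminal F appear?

5

[E [T [F ( [E [T [F a]]] )] + [T [F a]]] ++ [E [T [F ( [E [T [F id]]] )]]]]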